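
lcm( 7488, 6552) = 52416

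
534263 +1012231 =1546494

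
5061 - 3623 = 1438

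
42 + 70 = 112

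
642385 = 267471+374914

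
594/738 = 33/41 = 0.80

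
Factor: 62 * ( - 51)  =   - 3162 = - 2^1*3^1*17^1* 31^1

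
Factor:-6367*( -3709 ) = 3709^1*6367^1 = 23615203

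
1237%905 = 332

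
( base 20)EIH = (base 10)5977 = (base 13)294A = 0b1011101011001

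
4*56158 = 224632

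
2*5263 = 10526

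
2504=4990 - 2486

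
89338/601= 148+390/601 = 148.65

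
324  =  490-166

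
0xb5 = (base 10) 181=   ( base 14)cd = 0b10110101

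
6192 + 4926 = 11118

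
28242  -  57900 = - 29658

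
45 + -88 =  - 43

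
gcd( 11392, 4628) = 356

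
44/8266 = 22/4133 = 0.01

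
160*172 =27520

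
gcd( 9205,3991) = 1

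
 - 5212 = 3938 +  - 9150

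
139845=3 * 46615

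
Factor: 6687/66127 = 9/89 =3^2 * 89^( - 1 )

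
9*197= 1773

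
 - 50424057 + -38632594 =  - 89056651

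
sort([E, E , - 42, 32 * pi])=[ - 42, E, E,32*pi] 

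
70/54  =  1  +  8/27= 1.30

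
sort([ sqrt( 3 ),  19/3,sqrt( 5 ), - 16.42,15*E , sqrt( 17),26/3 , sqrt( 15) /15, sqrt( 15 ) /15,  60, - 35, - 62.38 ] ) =[ -62.38, - 35, - 16.42,sqrt( 15 )/15, sqrt( 15 )/15,  sqrt( 3 ),sqrt(5 ),sqrt(17 ),19/3, 26/3, 15*E, 60] 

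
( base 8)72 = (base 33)1p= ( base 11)53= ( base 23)2c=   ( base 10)58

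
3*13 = 39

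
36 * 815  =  29340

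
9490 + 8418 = 17908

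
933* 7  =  6531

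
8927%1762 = 117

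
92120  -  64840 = 27280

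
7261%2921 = 1419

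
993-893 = 100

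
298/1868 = 149/934 = 0.16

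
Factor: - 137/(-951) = 3^( - 1 )*137^1*317^( - 1) 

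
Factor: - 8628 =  - 2^2*3^1 * 719^1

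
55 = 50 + 5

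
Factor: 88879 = 7^1*12697^1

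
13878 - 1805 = 12073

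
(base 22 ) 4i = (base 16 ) 6a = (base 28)3m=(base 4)1222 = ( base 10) 106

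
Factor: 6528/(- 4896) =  - 2^2* 3^(-1) =- 4/3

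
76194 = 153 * 498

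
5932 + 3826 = 9758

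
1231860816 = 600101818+631758998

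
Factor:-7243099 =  - 197^1* 36767^1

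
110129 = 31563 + 78566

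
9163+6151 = 15314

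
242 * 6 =1452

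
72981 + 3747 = 76728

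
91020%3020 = 420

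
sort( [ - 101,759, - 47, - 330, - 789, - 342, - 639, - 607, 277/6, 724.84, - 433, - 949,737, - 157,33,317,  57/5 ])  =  [ - 949, -789, - 639, - 607, - 433, - 342,- 330, - 157, - 101, - 47, 57/5 , 33,277/6,317 , 724.84,737,759]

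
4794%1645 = 1504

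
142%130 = 12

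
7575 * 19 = 143925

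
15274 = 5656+9618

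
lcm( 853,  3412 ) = 3412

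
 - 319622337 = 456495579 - 776117916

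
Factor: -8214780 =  - 2^2*3^1*5^1*7^1*19559^1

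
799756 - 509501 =290255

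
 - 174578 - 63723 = -238301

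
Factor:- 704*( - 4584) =3227136 =2^9*3^1*11^1*191^1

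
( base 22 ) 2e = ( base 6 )134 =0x3A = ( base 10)58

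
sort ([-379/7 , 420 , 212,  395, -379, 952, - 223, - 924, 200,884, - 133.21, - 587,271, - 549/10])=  [ - 924, - 587, - 379 , - 223, - 133.21 , - 549/10, - 379/7, 200,212,271,395 , 420,  884,952 ] 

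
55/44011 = 5/4001 = 0.00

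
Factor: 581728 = 2^5*7^3*53^1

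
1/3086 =1/3086=0.00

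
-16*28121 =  - 449936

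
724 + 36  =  760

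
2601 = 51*51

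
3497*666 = 2329002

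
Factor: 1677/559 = 3=3^1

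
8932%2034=796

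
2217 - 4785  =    -  2568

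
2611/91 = 373/13=28.69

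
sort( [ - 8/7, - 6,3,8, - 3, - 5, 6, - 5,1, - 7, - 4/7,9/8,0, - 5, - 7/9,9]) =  [ - 7, - 6, - 5, - 5, - 5, - 3, - 8/7, - 7/9, - 4/7, 0,  1,9/8, 3,6,8,9 ]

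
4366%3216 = 1150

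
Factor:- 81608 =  - 2^3*101^2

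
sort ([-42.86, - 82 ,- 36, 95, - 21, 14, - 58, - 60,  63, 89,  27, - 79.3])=[  -  82,- 79.3 , - 60, - 58, - 42.86, - 36, -21,14,27,63, 89,95] 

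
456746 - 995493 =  - 538747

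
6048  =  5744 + 304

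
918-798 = 120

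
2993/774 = 2993/774 = 3.87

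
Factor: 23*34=2^1 *17^1  *  23^1 = 782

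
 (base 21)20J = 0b1110000101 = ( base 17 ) 320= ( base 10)901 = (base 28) 145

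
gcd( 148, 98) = 2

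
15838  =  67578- 51740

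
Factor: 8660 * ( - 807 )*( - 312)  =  2^5 * 3^2 *5^1*13^1 *269^1*433^1 = 2180449440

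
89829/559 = 160 + 389/559=160.70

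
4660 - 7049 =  - 2389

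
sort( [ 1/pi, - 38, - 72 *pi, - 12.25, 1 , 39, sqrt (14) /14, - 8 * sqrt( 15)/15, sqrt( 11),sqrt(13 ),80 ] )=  [ - 72*pi, - 38,-12.25, - 8 * sqrt ( 15 ) /15, sqrt(14)/14 , 1/pi, 1,sqrt( 11 ) , sqrt(13),  39,80]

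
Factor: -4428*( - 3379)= 2^2 * 3^3*31^1* 41^1*109^1=14962212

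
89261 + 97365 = 186626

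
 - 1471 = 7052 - 8523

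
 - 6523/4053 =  - 6523/4053 = - 1.61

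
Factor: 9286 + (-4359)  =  13^1*379^1 = 4927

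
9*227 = 2043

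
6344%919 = 830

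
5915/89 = 66  +  41/89  =  66.46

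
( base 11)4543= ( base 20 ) eig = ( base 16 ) 1758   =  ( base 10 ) 5976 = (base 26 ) 8LM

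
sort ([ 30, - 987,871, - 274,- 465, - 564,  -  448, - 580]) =[ - 987,-580, - 564,  -  465,-448, - 274, 30,871] 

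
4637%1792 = 1053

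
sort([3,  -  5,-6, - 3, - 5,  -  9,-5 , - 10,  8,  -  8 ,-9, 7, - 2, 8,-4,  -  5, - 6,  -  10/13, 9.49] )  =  [  -  10, -9,- 9,  -  8, - 6,  -  6, - 5, - 5,  -  5, - 5, - 4, - 3,  -  2,-10/13, 3, 7,8,8 , 9.49]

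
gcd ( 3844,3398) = 2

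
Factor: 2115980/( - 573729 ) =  - 2^2 * 3^(  -  1 )*5^1*13^(- 1)*47^(- 1)*241^1 * 313^( -1)*439^1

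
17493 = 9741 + 7752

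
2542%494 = 72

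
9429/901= 10 + 419/901 = 10.47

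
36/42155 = 36/42155 = 0.00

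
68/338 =34/169 = 0.20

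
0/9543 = 0 =0.00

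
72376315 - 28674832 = 43701483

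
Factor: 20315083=20315083^1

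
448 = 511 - 63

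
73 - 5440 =-5367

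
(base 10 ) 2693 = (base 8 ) 5205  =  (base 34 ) 2B7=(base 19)78e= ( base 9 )3622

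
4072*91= 370552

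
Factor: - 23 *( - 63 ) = 1449 = 3^2*7^1*23^1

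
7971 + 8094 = 16065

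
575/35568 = 575/35568 = 0.02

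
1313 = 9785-8472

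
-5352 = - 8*669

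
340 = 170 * 2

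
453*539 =244167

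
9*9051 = 81459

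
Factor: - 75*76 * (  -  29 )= 2^2*3^1 * 5^2 * 19^1  *  29^1 = 165300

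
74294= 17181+57113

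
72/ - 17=  -  72/17 =- 4.24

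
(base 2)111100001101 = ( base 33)3HP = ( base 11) 2993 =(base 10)3853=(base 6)25501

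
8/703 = 8/703 =0.01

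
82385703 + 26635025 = 109020728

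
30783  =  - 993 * ( - 31)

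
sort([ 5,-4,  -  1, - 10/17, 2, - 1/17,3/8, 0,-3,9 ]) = [ - 4,  -  3,-1, - 10/17,  -  1/17 , 0, 3/8,  2, 5, 9 ] 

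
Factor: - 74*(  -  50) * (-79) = -292300=- 2^2 * 5^2* 37^1*79^1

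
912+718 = 1630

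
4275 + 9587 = 13862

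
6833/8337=6833/8337 = 0.82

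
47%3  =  2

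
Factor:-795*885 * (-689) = 484763175  =  3^2 * 5^2*13^1 * 53^2 * 59^1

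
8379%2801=2777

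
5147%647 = 618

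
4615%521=447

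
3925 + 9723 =13648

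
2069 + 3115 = 5184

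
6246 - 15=6231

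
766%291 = 184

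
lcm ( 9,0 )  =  0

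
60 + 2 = 62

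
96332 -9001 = 87331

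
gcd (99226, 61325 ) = 1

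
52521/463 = 52521/463 = 113.44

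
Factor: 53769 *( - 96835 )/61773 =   -  5^1* 59^( - 1)*107^1 *181^1 *349^(-1) * 17923^1 = - 1735573705/20591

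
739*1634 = 1207526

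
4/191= 4/191=0.02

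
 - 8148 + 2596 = -5552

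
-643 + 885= 242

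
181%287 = 181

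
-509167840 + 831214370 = 322046530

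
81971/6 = 13661 + 5/6 =13661.83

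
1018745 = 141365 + 877380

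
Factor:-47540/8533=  - 2^2*5^1 * 7^(  -  1)*23^ (  -  1) * 53^( - 1 )*2377^1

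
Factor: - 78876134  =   - 2^1* 39438067^1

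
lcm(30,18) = 90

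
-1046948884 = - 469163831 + -577785053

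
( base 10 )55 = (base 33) 1m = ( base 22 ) 2B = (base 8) 67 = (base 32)1n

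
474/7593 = 158/2531 = 0.06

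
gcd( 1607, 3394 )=1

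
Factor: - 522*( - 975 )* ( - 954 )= - 485538300 = - 2^2 * 3^5*5^2*13^1 * 29^1*53^1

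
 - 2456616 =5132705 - 7589321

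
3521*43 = 151403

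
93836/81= 1158+ 38/81=   1158.47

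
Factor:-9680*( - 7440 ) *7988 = 575289369600 =2^10*3^1*5^2 * 11^2*31^1*1997^1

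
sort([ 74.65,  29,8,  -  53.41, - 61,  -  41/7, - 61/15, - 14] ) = [ - 61, - 53.41, - 14, - 41/7,  -  61/15, 8,29,  74.65 ] 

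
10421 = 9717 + 704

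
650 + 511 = 1161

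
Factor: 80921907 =3^2*11^1*101^1*8093^1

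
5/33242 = 5/33242 = 0.00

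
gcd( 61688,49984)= 88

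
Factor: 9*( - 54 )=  - 486= -2^1*3^5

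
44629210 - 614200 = 44015010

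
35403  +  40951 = 76354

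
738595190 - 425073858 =313521332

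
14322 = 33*434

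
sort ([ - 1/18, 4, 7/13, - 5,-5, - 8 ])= [ - 8, - 5,-5  , - 1/18, 7/13,  4]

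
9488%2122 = 1000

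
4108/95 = 4108/95 = 43.24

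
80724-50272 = 30452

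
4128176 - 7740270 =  - 3612094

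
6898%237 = 25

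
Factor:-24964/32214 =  - 12482/16107 = -2^1*3^(-1 )*7^( - 1 )*13^( - 1)*59^( - 1 )*79^2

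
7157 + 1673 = 8830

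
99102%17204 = 13082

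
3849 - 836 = 3013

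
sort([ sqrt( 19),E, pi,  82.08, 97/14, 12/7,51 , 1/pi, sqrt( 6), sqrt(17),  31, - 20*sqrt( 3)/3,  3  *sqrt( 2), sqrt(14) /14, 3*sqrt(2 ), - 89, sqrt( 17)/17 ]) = [  -  89, - 20 * sqrt(3 ) /3, sqrt(17)/17, sqrt( 14)/14,1/pi,12/7 , sqrt( 6 ),  E, pi , sqrt(17),  3*sqrt( 2 ), 3 * sqrt(2 ) , sqrt(19), 97/14 , 31, 51, 82.08] 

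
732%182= 4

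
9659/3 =3219 + 2/3= 3219.67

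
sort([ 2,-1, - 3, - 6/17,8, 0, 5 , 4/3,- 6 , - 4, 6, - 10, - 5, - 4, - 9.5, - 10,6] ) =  [ - 10,-10, - 9.5, - 6, - 5 , - 4 , - 4 , - 3,  -  1,-6/17,0, 4/3,2,  5, 6,6, 8]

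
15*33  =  495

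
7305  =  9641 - 2336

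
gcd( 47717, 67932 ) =1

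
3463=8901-5438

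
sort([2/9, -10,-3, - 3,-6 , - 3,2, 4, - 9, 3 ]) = [ -10,  -  9, - 6, - 3, - 3,  -  3 , 2/9,2,3,4]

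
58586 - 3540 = 55046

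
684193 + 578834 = 1263027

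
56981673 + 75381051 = 132362724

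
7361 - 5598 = 1763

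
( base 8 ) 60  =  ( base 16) 30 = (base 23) 22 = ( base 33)1f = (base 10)48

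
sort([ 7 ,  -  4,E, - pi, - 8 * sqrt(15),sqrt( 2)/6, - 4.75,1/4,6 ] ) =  [ - 8*sqrt( 15), - 4.75,  -  4,-pi,sqrt(2)/6, 1/4,E,6,7]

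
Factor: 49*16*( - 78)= - 2^5*3^1*7^2*13^1 = -61152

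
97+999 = 1096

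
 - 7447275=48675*( - 153) 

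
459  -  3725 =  - 3266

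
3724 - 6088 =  - 2364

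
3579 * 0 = 0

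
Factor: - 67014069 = - 3^1*191^1*116953^1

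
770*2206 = 1698620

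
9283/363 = 9283/363=25.57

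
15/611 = 15/611  =  0.02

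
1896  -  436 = 1460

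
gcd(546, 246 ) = 6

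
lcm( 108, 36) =108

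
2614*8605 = 22493470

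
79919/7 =11417 = 11417.00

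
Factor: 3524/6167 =4/7 = 2^2 * 7^( - 1) 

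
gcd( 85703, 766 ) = 1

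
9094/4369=2 + 356/4369=2.08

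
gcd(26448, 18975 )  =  3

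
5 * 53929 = 269645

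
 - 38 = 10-48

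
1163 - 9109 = - 7946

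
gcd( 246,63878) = 82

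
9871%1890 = 421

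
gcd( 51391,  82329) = 1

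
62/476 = 31/238=0.13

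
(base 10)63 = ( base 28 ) 27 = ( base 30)23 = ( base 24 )2F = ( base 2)111111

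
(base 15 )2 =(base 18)2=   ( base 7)2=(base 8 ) 2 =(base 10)2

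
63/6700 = 63/6700 = 0.01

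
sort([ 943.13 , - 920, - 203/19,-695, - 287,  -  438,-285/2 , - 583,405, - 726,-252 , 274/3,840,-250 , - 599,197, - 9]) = [ - 920, - 726, - 695, - 599, - 583,-438,-287, - 252, - 250, - 285/2,-203/19, - 9, 274/3, 197 , 405,  840 , 943.13 ] 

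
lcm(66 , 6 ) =66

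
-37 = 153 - 190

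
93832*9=844488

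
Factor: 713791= 13^1*54907^1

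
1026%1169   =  1026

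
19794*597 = 11817018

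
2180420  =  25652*85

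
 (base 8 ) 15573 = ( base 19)1095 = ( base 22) EBH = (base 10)7035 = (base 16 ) 1b7b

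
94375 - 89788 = 4587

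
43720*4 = 174880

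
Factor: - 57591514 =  - 2^1*28795757^1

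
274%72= 58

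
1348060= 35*38516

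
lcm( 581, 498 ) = 3486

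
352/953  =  352/953  =  0.37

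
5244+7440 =12684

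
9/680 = 9/680 = 0.01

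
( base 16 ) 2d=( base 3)1200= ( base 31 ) 1e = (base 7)63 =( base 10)45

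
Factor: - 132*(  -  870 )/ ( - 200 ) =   -  3^2* 5^( - 1)*11^1*29^1 = -2871/5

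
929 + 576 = 1505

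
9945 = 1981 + 7964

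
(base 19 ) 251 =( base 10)818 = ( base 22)1f4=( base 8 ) 1462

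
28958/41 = 28958/41 = 706.29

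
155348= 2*77674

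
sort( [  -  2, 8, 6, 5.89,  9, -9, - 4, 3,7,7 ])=[ - 9, - 4, - 2,3, 5.89,6 , 7,7, 8, 9 ] 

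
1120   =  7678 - 6558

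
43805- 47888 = - 4083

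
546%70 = 56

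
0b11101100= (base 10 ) 236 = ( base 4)3230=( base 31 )7j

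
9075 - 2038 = 7037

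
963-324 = 639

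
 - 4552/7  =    -  4552/7  =  - 650.29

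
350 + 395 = 745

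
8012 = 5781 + 2231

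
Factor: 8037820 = 2^2*5^1*7^1*57413^1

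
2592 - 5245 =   -  2653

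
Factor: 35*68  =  2380  =  2^2*5^1*7^1*17^1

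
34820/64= 8705/16  =  544.06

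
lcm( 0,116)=0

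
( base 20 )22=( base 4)222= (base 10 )42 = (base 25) 1h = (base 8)52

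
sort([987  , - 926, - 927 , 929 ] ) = [ - 927, - 926,929,987]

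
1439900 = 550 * 2618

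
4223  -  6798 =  - 2575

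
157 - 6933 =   -  6776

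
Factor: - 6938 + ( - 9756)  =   - 16694 = -2^1*17^1*491^1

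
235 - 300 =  - 65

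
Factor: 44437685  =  5^1  *8887537^1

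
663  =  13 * 51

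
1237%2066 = 1237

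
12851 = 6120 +6731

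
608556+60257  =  668813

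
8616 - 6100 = 2516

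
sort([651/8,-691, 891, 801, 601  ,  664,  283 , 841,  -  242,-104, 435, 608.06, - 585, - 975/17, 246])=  [ -691,-585,-242,-104 , - 975/17,651/8, 246,283, 435 , 601,608.06, 664, 801, 841, 891]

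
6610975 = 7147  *925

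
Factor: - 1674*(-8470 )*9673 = 137151338940 = 2^2*3^3*5^1* 7^1  *  11^2*17^1  *  31^1 * 569^1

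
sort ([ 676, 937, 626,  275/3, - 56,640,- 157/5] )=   [-56 ,-157/5, 275/3  ,  626, 640,  676,937]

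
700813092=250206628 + 450606464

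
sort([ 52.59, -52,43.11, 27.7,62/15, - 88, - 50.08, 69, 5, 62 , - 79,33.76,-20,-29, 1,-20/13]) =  [ - 88, - 79, - 52, - 50.08, - 29, - 20,  -  20/13,1 , 62/15, 5,27.7, 33.76 , 43.11,52.59,62,69 ]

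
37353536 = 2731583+34621953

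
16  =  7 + 9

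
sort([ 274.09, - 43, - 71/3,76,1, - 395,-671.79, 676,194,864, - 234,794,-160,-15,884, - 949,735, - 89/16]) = [ -949,  -  671.79, - 395, - 234,  -  160, - 43, - 71/3,-15, - 89/16,1, 76, 194,  274.09,676, 735,794, 864,884] 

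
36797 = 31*1187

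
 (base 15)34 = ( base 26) 1n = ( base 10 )49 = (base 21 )27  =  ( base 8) 61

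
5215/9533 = 5215/9533  =  0.55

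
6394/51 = 6394/51= 125.37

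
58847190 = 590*99741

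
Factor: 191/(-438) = - 2^( - 1)*3^( - 1)*73^( - 1)*191^1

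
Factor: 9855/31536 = 2^(  -  4)*5^1 = 5/16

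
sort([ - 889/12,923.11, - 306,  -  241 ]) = [ - 306,-241, - 889/12, 923.11] 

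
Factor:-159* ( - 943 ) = 149937 =3^1*23^1*41^1*53^1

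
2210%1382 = 828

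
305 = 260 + 45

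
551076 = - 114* ( - 4834)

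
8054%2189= 1487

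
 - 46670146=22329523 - 68999669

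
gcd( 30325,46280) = 5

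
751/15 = 751/15= 50.07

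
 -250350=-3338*75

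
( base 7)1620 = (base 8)1213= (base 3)220010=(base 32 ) kb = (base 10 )651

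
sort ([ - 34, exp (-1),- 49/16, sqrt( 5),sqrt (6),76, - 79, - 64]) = [-79,- 64, - 34, - 49/16,exp(-1),sqrt( 5 ), sqrt( 6 ),76] 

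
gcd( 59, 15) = 1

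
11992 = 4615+7377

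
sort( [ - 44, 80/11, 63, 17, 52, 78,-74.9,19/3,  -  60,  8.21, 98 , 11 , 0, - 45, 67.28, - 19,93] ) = [ - 74.9 , - 60, - 45, - 44 , - 19, 0,19/3  ,  80/11, 8.21,11,17, 52, 63, 67.28, 78, 93, 98] 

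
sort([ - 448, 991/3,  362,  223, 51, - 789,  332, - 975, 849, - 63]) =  [-975, - 789, - 448, - 63, 51, 223, 991/3, 332, 362,  849] 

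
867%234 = 165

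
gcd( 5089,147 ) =7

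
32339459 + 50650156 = 82989615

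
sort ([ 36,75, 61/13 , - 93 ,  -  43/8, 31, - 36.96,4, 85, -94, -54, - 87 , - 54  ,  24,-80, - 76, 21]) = [ -94, - 93, - 87, - 80, - 76 ,-54, - 54 , - 36.96, - 43/8,  4,61/13,21, 24, 31,36, 75,85]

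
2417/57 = 42 + 23/57 = 42.40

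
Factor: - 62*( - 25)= 2^1*5^2*31^1= 1550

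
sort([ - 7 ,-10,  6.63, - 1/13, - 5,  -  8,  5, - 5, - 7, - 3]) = [ - 10, - 8 , - 7,-7,  -  5,  -  5,- 3, - 1/13,  5, 6.63 ]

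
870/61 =14  +  16/61 = 14.26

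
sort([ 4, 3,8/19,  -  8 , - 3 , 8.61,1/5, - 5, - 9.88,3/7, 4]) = [ - 9.88,  -  8,-5, - 3,1/5, 8/19, 3/7,3,4,4,8.61]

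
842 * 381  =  320802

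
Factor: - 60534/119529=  - 118/233 = -2^1*59^1 * 233^( - 1)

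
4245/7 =4245/7 = 606.43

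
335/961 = 335/961=0.35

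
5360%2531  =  298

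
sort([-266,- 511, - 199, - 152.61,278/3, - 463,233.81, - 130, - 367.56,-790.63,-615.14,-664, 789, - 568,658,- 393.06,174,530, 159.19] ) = [ - 790.63,  -  664 ,  -  615.14, - 568, - 511, -463, - 393.06, - 367.56, - 266, - 199,-152.61, - 130  ,  278/3,159.19,174,233.81,530,658,789]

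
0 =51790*0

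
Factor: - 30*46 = - 2^2*3^1*5^1*23^1= - 1380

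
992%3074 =992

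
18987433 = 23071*823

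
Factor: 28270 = 2^1*5^1*11^1*257^1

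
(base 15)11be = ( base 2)111011000011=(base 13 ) 1949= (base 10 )3779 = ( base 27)54Q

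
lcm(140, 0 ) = 0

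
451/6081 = 451/6081 = 0.07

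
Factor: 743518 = 2^1 *59^1*6301^1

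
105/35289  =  35/11763 =0.00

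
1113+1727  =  2840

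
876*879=770004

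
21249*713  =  15150537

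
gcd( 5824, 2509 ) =13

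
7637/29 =7637/29 = 263.34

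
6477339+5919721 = 12397060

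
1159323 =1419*817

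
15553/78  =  15553/78 =199.40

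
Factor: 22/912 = 2^( - 3 )*3^( - 1)*11^1*19^(-1)=11/456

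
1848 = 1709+139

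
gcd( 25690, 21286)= 734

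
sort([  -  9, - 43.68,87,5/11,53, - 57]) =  [-57, - 43.68, - 9,5/11,53,87 ] 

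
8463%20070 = 8463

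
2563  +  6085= 8648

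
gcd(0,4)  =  4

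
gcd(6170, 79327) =1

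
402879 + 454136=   857015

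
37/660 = 37/660=0.06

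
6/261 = 2/87=0.02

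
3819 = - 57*(-67)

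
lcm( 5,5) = 5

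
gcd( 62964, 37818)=198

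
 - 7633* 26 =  - 198458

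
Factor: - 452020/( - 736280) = 97/158 = 2^( -1)*79^( - 1) * 97^1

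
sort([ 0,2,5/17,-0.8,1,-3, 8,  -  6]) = [-6,  -  3, - 0.8,  0, 5/17,1,2,8]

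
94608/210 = 15768/35 = 450.51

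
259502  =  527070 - 267568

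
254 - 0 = 254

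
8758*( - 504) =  - 4414032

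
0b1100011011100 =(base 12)3824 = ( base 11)4866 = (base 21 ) E91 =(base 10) 6364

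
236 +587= 823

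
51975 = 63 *825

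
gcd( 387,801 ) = 9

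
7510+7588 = 15098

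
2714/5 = 2714/5 = 542.80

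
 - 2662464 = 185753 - 2848217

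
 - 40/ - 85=8/17 = 0.47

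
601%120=1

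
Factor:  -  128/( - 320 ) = 2^1*5^( - 1) = 2/5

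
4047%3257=790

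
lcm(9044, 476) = 9044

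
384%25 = 9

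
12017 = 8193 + 3824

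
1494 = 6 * 249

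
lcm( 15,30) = 30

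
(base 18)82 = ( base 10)146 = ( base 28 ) 56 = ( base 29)51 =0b10010010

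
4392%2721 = 1671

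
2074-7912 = -5838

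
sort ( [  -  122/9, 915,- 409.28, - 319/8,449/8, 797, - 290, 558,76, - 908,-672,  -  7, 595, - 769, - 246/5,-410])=[-908,  -  769, - 672, - 410, - 409.28, - 290, - 246/5, - 319/8,-122/9, -7, 449/8, 76,558, 595,797, 915 ]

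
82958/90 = 921+34/45 = 921.76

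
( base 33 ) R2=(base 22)1ID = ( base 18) 2db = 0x37d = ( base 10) 893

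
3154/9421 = 3154/9421= 0.33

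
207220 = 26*7970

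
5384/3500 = 1346/875 = 1.54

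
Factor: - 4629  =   - 3^1*1543^1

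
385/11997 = 385/11997= 0.03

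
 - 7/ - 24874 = 7/24874 =0.00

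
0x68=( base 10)104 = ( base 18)5E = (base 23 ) 4c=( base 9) 125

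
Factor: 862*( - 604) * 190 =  - 98923120 = - 2^4* 5^1*19^1*151^1* 431^1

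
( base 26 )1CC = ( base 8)1750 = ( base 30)13a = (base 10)1000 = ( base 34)TE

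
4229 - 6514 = -2285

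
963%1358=963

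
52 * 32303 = 1679756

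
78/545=78/545=0.14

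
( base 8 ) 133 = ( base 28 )37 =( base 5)331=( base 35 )2l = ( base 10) 91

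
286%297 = 286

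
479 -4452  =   - 3973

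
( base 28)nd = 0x291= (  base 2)1010010001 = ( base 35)ir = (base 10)657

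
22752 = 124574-101822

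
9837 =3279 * 3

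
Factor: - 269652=-2^2*3^1*23^1  *977^1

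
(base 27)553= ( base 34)399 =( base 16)EC7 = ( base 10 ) 3783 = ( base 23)73b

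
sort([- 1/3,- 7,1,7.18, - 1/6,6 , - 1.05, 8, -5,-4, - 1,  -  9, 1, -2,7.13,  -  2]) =[  -  9, -7, - 5 , - 4, - 2, - 2,  -  1.05, - 1, - 1/3, - 1/6,1, 1,6, 7.13,7.18,8]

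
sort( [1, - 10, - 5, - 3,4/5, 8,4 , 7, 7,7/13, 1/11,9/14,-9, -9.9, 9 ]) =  [ - 10, - 9.9, - 9, - 5, - 3,1/11,7/13,9/14, 4/5,1, 4,7,7,8,9 ]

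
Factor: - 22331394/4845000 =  - 3721899/807500 = -  2^( - 2)*3^1*5^( - 4)*17^(- 1)*19^( - 1)*1033^1 * 1201^1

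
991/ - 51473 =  - 991/51473 = -  0.02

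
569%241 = 87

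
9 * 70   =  630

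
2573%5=3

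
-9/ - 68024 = 9/68024 = 0.00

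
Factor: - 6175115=  -  5^1*29^1*37^1*1151^1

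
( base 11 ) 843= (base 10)1015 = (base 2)1111110111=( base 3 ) 1101121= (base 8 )1767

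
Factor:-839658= - 2^1*3^1*139943^1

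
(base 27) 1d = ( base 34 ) 16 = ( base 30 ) 1a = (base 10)40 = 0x28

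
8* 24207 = 193656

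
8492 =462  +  8030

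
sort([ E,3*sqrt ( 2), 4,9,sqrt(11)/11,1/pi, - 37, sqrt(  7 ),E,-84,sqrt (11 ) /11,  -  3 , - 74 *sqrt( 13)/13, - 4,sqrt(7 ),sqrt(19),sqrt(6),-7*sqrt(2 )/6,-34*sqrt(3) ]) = [ - 84, - 34 * sqrt( 3 ), - 37,-74*sqrt(13)/13, - 4,-3, - 7*sqrt( 2 ) /6,sqrt( 11)/11,sqrt(11 ) /11,  1/pi,sqrt(6),sqrt( 7),sqrt( 7),E,E,4,3*sqrt(2) , sqrt(19), 9 ]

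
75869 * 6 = 455214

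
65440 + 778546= 843986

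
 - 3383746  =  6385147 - 9768893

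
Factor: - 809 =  - 809^1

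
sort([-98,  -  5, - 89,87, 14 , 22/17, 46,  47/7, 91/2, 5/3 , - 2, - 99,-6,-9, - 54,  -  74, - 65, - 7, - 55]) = [ - 99,  -  98, - 89, - 74, - 65, - 55, - 54, - 9, - 7 ,- 6, - 5, - 2, 22/17 , 5/3, 47/7,14,91/2, 46,87]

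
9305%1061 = 817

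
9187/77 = 119+24/77 = 119.31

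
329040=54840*6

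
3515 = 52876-49361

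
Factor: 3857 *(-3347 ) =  - 12909379 = -  7^1*19^1* 29^1*3347^1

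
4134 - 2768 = 1366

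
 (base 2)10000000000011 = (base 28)acj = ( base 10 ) 8195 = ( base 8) 20003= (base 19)13D6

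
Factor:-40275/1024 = - 2^( - 10) * 3^2*5^2*179^1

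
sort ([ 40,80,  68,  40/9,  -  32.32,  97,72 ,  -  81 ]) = [ - 81 , - 32.32, 40/9, 40,68,72, 80,97] 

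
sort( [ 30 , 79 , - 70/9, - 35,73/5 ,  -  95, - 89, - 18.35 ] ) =[  -  95, - 89,-35  , - 18.35, - 70/9,73/5,30,79] 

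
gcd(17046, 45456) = 5682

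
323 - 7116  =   - 6793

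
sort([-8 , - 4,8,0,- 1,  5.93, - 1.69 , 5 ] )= [ - 8 , - 4,-1.69, - 1,0, 5,5.93,8 ]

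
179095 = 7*25585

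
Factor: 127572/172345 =2^2*3^1*5^( - 1)*10631^1*34469^(-1) 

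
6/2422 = 3/1211 = 0.00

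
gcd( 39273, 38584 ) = 689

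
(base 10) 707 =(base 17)27A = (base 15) 322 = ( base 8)1303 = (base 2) 1011000011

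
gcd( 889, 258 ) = 1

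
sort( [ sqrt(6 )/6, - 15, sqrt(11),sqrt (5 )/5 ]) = [-15, sqrt(6 ) /6, sqrt( 5 ) /5,  sqrt(11)] 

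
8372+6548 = 14920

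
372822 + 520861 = 893683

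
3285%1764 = 1521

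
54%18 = 0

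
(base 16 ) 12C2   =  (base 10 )4802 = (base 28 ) 63E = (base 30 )5a2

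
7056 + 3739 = 10795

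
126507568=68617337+57890231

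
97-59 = 38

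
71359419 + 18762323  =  90121742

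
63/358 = 63/358 = 0.18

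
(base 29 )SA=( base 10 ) 822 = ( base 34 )o6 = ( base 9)1113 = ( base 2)1100110110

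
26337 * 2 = 52674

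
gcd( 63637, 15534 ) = 1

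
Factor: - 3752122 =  - 2^1*11^1  *  170551^1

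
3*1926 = 5778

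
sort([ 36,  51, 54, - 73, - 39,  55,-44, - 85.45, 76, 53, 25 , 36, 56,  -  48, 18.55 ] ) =[ - 85.45, - 73, - 48,  -  44, - 39, 18.55 , 25, 36, 36, 51, 53, 54, 55, 56,  76]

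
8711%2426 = 1433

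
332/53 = 332/53 = 6.26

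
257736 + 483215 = 740951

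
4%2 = 0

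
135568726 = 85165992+50402734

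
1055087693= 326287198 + 728800495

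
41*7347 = 301227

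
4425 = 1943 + 2482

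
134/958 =67/479 = 0.14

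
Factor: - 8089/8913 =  - 3^ ( - 1)*2971^( - 1)*8089^1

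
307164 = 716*429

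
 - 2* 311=-622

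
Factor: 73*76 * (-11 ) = -61028 = - 2^2*11^1 * 19^1*73^1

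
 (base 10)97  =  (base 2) 1100001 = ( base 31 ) 34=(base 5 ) 342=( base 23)45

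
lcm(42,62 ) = 1302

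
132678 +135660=268338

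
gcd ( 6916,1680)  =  28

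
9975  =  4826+5149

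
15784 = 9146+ 6638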